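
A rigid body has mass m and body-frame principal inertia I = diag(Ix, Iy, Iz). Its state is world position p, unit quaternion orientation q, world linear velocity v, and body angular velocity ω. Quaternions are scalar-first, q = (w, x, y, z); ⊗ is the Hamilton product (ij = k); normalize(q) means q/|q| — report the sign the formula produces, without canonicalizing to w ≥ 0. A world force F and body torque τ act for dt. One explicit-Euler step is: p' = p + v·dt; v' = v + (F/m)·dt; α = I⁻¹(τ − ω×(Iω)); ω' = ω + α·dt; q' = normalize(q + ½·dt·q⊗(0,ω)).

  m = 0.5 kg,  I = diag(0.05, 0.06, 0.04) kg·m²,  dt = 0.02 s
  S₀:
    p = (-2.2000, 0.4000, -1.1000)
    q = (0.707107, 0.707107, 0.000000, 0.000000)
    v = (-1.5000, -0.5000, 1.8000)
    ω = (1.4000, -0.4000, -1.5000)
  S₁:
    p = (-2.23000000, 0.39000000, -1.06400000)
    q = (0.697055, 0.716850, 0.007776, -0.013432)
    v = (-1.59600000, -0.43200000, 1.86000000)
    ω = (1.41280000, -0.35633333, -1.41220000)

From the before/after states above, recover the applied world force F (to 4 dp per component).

F = (-2.4000, 1.7000, 1.5000)

velocity change Δv = (-0.09600000, 0.06800000, 0.06000000)
F = m·Δv/dt = (-2.4000, 1.7000, 1.5000)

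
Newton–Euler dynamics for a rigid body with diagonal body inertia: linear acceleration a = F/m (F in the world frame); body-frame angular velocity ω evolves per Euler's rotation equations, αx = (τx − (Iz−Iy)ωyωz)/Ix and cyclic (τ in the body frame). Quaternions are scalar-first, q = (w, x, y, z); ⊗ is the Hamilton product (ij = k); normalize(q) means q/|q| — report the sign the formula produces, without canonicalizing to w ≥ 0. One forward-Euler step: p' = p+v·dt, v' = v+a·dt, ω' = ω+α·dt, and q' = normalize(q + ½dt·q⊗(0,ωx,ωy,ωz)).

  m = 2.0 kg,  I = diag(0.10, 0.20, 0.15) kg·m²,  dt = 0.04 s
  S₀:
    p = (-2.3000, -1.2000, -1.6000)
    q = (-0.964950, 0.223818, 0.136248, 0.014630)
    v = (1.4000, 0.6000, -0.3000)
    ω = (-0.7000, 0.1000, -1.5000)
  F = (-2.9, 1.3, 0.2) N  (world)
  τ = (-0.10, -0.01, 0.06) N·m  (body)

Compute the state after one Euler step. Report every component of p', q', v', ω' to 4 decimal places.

p' = (-2.2440, -1.1760, -1.6120)
q' = (-0.9611, 0.2331, 0.1408, 0.0459)
v' = (1.3420, 0.6260, -0.2960)
ω' = (-0.7430, 0.1085, -1.4821)

α = I⁻¹(τ − ω×Iω) = (-1.0750, 0.2125, 0.4467)
ω' = ω + α·dt = (-0.7430, 0.1085, -1.4821)
Hamilton product q⊗(0,ω) = (0.1649928, 0.4696300, 0.2289910, 1.5651804)
updated quaternion q' = (-0.9611, 0.2331, 0.1408, 0.0459)
p + v·dt = (-2.2440, -1.1760, -1.6120)
new velocity v' = (1.3420, 0.6260, -0.2960)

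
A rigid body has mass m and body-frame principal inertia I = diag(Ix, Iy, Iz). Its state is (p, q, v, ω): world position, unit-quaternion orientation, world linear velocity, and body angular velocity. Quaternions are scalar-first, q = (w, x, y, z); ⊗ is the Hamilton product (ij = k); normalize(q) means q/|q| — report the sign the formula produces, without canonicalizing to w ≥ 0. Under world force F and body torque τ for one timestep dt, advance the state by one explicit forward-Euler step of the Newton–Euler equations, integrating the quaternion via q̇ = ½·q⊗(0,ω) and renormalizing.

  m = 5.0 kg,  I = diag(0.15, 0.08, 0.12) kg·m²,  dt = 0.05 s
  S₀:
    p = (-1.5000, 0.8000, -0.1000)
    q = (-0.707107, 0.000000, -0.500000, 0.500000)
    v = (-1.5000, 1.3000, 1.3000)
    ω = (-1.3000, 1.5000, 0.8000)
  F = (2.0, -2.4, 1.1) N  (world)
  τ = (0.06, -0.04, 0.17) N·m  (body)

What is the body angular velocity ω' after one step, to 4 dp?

ω' = (-1.2960, 1.4945, 0.8140)

α = I⁻¹(τ − ω×Iω) = (0.0800, -0.1100, 0.2792)
ω' = ω + α·dt = (-1.2960, 1.4945, 0.8140)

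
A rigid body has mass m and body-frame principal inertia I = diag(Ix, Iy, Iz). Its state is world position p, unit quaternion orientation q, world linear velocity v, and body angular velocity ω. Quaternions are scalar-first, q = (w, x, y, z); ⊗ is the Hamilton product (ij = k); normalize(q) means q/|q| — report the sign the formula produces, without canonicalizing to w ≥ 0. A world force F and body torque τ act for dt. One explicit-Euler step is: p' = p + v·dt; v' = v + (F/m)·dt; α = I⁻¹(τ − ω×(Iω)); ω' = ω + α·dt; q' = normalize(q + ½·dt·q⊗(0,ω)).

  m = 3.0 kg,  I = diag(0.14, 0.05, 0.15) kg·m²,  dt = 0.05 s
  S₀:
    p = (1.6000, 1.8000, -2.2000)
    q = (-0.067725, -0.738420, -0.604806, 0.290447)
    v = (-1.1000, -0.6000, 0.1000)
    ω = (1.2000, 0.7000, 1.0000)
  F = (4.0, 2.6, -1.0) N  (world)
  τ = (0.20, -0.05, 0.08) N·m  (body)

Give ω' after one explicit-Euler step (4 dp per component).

angular accel α = (0.9286, -0.7600, 1.0373)
new body rate ω' = (1.2464, 0.6620, 1.0519)

ω' = (1.2464, 0.6620, 1.0519)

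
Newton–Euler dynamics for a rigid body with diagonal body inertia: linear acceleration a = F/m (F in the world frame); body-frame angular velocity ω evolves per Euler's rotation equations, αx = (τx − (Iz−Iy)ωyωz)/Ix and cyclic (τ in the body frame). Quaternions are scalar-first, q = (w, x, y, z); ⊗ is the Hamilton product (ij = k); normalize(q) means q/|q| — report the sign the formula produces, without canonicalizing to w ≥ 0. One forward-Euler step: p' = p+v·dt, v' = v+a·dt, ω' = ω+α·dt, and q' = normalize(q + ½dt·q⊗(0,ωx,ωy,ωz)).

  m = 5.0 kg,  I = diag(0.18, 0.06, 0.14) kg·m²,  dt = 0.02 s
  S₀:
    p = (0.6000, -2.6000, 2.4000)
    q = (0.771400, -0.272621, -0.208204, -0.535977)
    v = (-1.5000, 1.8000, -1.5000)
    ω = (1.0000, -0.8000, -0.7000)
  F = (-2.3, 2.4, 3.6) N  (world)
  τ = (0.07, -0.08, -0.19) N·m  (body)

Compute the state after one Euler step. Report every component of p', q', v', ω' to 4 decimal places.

p' = (0.5700, -2.5640, 2.3700)
q' = (0.7686, -0.2677, -0.2216, -0.5371)
v' = (-1.5092, 1.8096, -1.4856)
ω' = (1.0028, -0.8173, -0.7409)

ω×(Iω) gyroscopic = (0.0448, -0.0280, 0.0960)
angular accel α = (0.1400, -0.8667, -2.0429)
ω' = ω + α·dt = (1.0028, -0.8173, -0.7409)
Hamilton product q⊗(0,ω) = (-0.2691261, 0.4883612, -1.3439317, -0.1136792)
q + ½dt·q⊗(0,ω), renormalized = (0.7686, -0.2677, -0.2216, -0.5371)
a = F/m = (-0.4600, 0.4800, 0.7200)
new position p' = (0.5700, -2.5640, 2.3700)
v + (F/m)dt = (-1.5092, 1.8096, -1.4856)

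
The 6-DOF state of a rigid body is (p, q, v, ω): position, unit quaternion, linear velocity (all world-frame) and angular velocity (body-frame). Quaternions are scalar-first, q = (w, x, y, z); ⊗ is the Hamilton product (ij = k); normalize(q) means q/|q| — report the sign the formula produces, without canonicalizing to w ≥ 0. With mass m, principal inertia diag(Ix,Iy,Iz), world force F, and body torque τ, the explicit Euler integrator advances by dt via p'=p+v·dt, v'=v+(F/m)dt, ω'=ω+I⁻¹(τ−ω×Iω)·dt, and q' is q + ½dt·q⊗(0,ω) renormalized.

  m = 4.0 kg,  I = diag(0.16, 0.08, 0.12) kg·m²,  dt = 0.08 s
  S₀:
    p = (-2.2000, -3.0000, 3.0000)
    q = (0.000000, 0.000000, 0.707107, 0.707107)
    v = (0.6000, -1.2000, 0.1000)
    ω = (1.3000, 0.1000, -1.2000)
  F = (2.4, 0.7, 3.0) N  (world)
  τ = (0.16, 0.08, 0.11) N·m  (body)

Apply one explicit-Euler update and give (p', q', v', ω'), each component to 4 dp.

p' = (-2.1520, -3.0960, 3.0080)
q' = (0.0310, -0.0367, 0.7420, 0.6687)
v' = (0.6480, -1.1860, 0.1600)
ω' = (1.3824, 0.2424, -1.1197)

a = (0.6000, 0.1750, 0.7500)
p + v·dt = (-2.1520, -3.0960, 3.0080)
v + (F/m)dt = (0.6480, -1.1860, 0.1600)
precession coupling ω×(Iω) = (-0.0048, -0.0624, -0.0104)
angular accel α = (1.0300, 1.7800, 1.0033)
ω + α·dt = (1.3824, 0.2424, -1.1197)
2q̇ = q⊗(0,ω) = (0.7778177, -0.9192391, 0.9192391, -0.9192391)
q + ½dt·q⊗(0,ω), renormalized = (0.0310, -0.0367, 0.7420, 0.6687)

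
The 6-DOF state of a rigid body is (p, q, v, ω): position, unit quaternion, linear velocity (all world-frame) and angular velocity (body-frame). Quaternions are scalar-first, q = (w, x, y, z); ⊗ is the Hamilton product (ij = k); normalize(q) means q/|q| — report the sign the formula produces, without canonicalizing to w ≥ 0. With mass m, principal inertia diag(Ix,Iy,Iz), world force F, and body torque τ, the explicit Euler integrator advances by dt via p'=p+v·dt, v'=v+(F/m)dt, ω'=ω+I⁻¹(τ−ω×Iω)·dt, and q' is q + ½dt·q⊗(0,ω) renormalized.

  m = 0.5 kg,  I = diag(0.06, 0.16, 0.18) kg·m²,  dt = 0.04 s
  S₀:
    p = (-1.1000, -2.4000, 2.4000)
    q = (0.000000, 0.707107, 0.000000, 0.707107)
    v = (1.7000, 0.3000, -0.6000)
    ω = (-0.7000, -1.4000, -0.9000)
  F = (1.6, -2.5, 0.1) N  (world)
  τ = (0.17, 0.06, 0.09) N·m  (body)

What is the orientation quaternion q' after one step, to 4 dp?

Hamilton product q⊗(0,ω) = (1.1313712, 0.9899498, 0.1414214, -0.9899498)
q + ½dt·q⊗(0,ω), renormalized = (0.0226, 0.7264, 0.0028, 0.6869)

q' = (0.0226, 0.7264, 0.0028, 0.6869)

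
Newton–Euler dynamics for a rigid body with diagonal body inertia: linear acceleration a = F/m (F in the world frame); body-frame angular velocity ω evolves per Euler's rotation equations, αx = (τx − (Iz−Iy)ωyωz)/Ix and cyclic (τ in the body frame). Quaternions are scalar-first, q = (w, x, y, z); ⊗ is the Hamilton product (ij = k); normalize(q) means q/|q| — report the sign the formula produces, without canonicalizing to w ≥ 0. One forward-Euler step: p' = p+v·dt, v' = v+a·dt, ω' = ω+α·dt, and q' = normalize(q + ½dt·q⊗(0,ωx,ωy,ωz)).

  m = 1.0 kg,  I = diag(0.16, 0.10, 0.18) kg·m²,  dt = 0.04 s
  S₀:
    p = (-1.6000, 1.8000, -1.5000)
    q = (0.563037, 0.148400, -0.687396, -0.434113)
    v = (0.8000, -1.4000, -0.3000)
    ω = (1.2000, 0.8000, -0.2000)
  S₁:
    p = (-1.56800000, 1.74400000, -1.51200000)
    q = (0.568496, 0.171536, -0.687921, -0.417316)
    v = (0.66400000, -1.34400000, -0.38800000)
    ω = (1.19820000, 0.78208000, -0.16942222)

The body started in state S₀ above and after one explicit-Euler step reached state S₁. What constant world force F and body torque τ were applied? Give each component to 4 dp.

velocity change Δv = (-0.13600000, 0.05600000, -0.08800000)
m·(v₁−v₀)/dt = (-3.4000, 1.4000, -2.2000)
Δω = ω₁−ω₀ = (-0.00180000, -0.01792000, 0.03057778)
applied torque τ = (-0.0200, -0.0400, 0.0800)

F = (-3.4000, 1.4000, -2.2000)
τ = (-0.0200, -0.0400, 0.0800)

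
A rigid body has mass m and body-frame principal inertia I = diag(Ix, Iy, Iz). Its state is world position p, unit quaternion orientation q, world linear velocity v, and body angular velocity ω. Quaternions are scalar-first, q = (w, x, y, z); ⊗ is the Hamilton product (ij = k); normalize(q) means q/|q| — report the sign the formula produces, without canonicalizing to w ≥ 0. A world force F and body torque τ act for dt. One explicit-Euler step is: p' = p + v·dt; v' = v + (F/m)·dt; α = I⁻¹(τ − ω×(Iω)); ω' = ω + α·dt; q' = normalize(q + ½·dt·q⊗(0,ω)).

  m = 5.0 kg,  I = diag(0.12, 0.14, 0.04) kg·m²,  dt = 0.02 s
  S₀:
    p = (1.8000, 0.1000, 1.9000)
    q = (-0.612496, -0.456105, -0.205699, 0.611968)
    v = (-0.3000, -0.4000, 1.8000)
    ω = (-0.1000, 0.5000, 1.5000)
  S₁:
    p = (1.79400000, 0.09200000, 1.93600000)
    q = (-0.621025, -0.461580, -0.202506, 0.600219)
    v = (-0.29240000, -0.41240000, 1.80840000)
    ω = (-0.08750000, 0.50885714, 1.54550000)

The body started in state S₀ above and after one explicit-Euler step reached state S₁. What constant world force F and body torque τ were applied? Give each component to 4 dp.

F = (1.9000, -3.1000, 2.1000)
τ = (0.0000, 0.0500, 0.0900)

ω₁ − ω₀ = (0.01250000, 0.00885714, 0.04550000)
ω₀×(Iω₀) = (-0.0750, -0.0120, -0.0010)
τ = I·(Δω/dt) + ω₀×(Iω₀) = (0.0000, 0.0500, 0.0900)
v₁ − v₀ = (0.00760000, -0.01240000, 0.00840000)
applied force F = (1.9000, -3.1000, 2.1000)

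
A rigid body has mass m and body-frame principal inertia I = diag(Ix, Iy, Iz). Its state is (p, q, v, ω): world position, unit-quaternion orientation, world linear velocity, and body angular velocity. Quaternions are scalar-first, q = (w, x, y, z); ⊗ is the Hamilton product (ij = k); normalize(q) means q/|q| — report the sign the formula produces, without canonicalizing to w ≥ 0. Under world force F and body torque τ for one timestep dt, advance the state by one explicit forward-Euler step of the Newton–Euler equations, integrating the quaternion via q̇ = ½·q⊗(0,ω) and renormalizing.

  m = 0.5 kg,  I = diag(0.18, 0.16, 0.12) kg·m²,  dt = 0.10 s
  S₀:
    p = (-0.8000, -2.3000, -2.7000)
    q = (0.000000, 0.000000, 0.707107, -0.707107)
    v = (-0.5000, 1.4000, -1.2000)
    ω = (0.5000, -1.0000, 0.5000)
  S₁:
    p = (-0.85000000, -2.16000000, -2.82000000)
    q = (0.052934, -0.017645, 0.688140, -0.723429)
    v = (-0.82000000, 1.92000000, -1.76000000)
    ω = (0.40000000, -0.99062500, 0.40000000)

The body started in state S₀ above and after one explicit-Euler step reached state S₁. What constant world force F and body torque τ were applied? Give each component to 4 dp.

F = (-1.6000, 2.6000, -2.8000)
τ = (-0.1600, 0.0300, -0.1100)

ω₁ − ω₀ = (-0.10000000, 0.00937500, -0.10000000)
τ = I·(Δω/dt) + ω₀×(Iω₀) = (-0.1600, 0.0300, -0.1100)
velocity change Δv = (-0.32000000, 0.52000000, -0.56000000)
m·(v₁−v₀)/dt = (-1.6000, 2.6000, -2.8000)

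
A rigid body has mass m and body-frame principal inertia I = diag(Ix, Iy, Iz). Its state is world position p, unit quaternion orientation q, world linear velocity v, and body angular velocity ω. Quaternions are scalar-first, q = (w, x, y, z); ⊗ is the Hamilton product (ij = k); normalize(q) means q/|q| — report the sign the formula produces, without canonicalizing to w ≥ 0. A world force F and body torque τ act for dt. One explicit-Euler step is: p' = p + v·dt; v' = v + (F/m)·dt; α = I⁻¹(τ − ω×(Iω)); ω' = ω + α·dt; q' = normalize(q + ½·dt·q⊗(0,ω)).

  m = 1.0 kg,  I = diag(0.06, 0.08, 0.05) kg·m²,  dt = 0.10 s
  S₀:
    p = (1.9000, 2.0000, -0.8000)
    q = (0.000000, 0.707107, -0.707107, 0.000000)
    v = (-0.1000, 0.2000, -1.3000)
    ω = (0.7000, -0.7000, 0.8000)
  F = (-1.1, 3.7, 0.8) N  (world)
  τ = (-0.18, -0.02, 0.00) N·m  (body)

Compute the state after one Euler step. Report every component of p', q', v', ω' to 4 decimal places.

p' = (1.8900, 2.0200, -0.9300)
q' = (-0.0494, 0.6775, -0.7339, 0.0000)
v' = (-0.2100, 0.5700, -1.2200)
ω' = (0.3720, -0.7320, 0.8196)

a = F/m = (-1.1000, 3.7000, 0.8000)
p' = p + v·dt = (1.8900, 2.0200, -0.9300)
new velocity v' = (-0.2100, 0.5700, -1.2200)
gyro term ω×Iω = (0.0168, 0.0056, -0.0098)
(τ − ω×Iω)/I = (-3.2800, -0.3200, 0.1960)
ω + α·dt = (0.3720, -0.7320, 0.8196)
2q̇ = q⊗(0,ω) = (-0.9899498, -0.5656856, -0.5656856, 0.0000000)
q' = normalize(q + ½dt·q⊗(0,ω)) = (-0.0494, 0.6775, -0.7339, 0.0000)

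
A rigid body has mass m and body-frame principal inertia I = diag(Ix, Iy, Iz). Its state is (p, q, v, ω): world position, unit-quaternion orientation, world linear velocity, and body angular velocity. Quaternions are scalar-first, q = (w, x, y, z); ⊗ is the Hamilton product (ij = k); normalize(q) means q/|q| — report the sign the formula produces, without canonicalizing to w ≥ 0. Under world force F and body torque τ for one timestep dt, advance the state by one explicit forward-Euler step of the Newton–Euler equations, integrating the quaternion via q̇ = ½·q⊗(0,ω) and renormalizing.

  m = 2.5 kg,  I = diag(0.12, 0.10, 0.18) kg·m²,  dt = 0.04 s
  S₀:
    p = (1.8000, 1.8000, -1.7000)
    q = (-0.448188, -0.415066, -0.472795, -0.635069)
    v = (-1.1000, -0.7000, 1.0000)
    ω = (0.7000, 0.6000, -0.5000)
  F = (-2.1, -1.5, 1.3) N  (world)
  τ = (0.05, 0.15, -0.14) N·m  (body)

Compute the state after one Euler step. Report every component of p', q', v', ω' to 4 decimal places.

p' = (1.7560, 1.7720, -1.6600)
q' = (-0.4430, -0.4089, -0.4911, -0.6288)
v' = (-1.1336, -0.7240, 1.0208)
ω' = (0.7247, 0.6516, -0.5292)

gyro term ω×Iω = (-0.0240, 0.0210, -0.0084)
α = I⁻¹(τ − ω×Iω) = (0.6167, 1.2900, -0.7311)
ω' = ω + α·dt = (0.7247, 0.6516, -0.5292)
2q̇ = q⊗(0,ω) = (0.2566887, 0.3037073, -0.9209941, 0.3060109)
q' = normalize(q + ½dt·q⊗(0,ω)) = (-0.4430, -0.4089, -0.4911, -0.6288)
a = (-0.8400, -0.6000, 0.5200)
new position p' = (1.7560, 1.7720, -1.6600)
new velocity v' = (-1.1336, -0.7240, 1.0208)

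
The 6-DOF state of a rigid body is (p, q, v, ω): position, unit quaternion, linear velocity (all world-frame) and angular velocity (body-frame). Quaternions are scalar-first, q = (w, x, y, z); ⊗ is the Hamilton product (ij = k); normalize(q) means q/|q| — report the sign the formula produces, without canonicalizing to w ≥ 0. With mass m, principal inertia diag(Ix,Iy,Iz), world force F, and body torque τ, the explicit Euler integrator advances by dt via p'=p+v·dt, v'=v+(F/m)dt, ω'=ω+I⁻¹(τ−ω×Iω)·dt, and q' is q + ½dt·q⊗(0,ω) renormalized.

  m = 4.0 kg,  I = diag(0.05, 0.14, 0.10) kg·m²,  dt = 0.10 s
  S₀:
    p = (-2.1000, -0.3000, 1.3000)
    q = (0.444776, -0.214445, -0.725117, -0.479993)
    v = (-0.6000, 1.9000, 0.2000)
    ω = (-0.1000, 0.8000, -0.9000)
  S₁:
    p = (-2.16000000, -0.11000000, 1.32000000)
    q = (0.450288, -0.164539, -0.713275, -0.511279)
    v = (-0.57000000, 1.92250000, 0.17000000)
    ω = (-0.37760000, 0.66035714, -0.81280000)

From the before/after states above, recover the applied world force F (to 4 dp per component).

Δv = v₁−v₀ = (0.03000000, 0.02250000, -0.03000000)
F = m·Δv/dt = (1.2000, 0.9000, -1.2000)

F = (1.2000, 0.9000, -1.2000)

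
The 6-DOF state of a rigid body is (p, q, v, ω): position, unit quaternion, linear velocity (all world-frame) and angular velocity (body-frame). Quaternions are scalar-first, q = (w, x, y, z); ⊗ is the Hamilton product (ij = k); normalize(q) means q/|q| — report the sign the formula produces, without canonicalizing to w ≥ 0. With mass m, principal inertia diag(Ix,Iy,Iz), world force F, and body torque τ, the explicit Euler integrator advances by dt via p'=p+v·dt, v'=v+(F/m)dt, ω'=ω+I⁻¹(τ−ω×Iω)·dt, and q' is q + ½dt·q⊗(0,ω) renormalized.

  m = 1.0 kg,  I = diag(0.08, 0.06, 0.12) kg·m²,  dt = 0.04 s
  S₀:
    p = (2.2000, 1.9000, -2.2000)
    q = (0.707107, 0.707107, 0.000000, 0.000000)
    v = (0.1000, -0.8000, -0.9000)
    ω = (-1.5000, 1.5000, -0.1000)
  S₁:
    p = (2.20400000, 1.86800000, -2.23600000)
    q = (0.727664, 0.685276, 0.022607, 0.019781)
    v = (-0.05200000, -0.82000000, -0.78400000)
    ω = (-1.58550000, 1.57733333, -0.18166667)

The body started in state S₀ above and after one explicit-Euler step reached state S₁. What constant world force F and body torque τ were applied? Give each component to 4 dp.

F = (-3.8000, -0.5000, 2.9000)
τ = (-0.1800, 0.1100, -0.2000)

rate change Δω = (-0.08550000, 0.07733333, -0.08166667)
gyro term ω₀×Iω₀ = (-0.0090, -0.0060, 0.0450)
applied torque τ = (-0.1800, 0.1100, -0.2000)
velocity change Δv = (-0.15200000, -0.02000000, 0.11600000)
applied force F = (-3.8000, -0.5000, 2.9000)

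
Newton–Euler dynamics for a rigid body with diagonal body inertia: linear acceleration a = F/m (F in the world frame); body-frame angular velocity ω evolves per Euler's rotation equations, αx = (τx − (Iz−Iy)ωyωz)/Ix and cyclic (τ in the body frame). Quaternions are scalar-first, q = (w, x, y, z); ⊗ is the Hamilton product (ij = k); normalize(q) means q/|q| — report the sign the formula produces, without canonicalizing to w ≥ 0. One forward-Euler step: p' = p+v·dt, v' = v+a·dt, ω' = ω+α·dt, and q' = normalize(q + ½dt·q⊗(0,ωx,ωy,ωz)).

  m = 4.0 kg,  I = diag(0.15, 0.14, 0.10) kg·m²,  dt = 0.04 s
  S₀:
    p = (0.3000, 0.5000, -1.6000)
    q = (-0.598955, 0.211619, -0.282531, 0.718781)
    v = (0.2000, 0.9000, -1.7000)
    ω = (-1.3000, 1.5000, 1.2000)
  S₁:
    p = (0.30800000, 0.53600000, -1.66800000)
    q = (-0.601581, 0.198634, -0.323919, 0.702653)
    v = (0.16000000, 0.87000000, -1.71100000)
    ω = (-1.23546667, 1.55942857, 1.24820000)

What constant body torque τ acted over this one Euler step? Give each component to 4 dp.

rate change Δω = (0.06453333, 0.05942857, 0.04820000)
precession coupling = (-0.0720, -0.0780, 0.0195)
τ = I·(Δω/dt) + ω₀×(Iω₀) = (0.1700, 0.1300, 0.1400)

τ = (0.1700, 0.1300, 0.1400)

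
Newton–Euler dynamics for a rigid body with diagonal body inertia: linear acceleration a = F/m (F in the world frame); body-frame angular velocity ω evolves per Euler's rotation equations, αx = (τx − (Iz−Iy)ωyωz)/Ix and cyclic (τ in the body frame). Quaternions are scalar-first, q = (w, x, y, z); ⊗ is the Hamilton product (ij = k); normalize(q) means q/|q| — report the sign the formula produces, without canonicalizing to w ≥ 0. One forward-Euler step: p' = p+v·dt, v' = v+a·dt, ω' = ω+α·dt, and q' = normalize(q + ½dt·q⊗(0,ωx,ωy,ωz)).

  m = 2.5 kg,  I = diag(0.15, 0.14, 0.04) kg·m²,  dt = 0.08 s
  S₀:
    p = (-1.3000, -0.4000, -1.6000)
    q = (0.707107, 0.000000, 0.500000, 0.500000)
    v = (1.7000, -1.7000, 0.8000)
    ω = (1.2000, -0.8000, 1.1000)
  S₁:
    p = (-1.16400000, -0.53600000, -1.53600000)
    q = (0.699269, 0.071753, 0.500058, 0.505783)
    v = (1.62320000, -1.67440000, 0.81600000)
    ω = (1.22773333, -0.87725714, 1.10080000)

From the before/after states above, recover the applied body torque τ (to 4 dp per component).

τ = (0.1400, 0.0100, 0.0100)

ω₁ − ω₀ = (0.02773333, -0.07725714, 0.00080000)
applied torque τ = (0.1400, 0.0100, 0.0100)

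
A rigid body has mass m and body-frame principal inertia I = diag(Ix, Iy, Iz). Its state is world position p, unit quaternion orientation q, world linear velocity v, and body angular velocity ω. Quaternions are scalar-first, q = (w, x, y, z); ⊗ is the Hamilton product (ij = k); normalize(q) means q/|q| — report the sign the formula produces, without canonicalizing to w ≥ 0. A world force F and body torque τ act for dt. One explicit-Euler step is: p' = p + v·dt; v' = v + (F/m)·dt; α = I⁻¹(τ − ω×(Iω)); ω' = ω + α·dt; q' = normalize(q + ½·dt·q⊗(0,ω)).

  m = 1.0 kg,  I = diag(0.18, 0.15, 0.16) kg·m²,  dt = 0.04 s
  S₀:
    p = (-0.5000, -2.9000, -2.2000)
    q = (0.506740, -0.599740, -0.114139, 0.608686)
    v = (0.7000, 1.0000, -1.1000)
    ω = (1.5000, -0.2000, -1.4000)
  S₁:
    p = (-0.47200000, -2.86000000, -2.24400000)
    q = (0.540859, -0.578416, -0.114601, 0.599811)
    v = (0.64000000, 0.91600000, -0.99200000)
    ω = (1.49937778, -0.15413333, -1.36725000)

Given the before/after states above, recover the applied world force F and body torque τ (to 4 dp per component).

F = (-1.5000, -2.1000, 2.7000)
τ = (0.0000, 0.1300, 0.1400)

ω₁ − ω₀ = (-0.00062222, 0.04586667, 0.03275000)
precession coupling = (0.0028, -0.0420, 0.0090)
I·α + gyro = (0.0000, 0.1300, 0.1400)
Δv = v₁−v₀ = (-0.06000000, -0.08400000, 0.10800000)
F = m·Δv/dt = (-1.5000, -2.1000, 2.7000)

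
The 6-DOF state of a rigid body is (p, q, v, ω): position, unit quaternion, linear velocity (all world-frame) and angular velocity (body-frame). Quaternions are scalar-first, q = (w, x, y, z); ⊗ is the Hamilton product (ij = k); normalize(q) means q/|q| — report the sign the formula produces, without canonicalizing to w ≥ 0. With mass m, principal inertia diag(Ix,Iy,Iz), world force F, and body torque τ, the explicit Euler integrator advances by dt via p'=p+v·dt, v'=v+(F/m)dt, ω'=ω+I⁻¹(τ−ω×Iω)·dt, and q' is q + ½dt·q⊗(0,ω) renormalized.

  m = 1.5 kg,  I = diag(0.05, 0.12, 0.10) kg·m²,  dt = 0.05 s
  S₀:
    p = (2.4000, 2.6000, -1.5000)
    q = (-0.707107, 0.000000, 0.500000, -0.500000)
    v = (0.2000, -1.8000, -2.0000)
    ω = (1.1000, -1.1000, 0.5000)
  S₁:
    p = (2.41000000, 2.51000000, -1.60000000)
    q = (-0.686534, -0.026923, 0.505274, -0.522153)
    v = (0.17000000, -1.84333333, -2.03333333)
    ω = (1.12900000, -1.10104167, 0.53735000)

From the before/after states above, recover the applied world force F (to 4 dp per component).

Δv = v₁−v₀ = (-0.03000000, -0.04333333, -0.03333333)
F = m·Δv/dt = (-0.9000, -1.3000, -1.0000)

F = (-0.9000, -1.3000, -1.0000)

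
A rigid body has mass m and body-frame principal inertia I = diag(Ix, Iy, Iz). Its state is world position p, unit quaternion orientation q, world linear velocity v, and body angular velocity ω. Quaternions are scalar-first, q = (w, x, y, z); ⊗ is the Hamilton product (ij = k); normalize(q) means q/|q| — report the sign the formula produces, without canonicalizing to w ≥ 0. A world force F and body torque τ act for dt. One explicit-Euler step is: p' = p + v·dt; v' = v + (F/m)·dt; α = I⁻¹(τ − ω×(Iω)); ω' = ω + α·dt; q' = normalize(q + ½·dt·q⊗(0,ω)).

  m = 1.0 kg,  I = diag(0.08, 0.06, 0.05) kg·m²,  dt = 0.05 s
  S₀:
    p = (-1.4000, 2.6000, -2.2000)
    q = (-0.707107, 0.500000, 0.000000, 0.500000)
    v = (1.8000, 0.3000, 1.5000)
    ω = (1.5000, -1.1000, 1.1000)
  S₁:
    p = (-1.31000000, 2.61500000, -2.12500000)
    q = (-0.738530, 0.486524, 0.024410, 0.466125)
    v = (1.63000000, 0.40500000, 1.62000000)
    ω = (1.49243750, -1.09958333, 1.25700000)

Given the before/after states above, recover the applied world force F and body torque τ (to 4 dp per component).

Δv = v₁−v₀ = (-0.17000000, 0.10500000, 0.12000000)
m·(v₁−v₀)/dt = (-3.4000, 2.1000, 2.4000)
ω₁ − ω₀ = (-0.00756250, 0.00041667, 0.15700000)
gyro term ω₀×Iω₀ = (0.0121, 0.0495, 0.0330)
τ = I·(Δω/dt) + ω₀×(Iω₀) = (0.0000, 0.0500, 0.1900)

F = (-3.4000, 2.1000, 2.4000)
τ = (0.0000, 0.0500, 0.1900)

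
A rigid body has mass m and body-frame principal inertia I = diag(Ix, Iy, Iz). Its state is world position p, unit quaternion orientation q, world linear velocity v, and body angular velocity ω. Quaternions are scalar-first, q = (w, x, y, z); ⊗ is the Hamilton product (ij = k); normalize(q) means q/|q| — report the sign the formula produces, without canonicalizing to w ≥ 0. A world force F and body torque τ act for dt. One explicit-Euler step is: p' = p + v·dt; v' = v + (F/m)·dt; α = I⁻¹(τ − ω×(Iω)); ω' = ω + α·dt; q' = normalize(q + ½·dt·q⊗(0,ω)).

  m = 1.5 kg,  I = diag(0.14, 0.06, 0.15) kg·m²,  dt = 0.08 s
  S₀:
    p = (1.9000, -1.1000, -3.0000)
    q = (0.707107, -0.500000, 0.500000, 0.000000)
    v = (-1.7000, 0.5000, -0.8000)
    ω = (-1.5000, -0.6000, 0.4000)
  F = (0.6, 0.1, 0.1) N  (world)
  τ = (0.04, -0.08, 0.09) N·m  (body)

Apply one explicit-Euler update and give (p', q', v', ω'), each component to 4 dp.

p' = (1.7640, -1.0600, -3.0640)
q' = (0.6876, -0.5332, 0.4899, 0.0532)
v' = (-1.6680, 0.5053, -0.7947)
ω' = (-1.4648, -0.7147, 0.4864)

p' = p + v·dt = (1.7640, -1.0600, -3.0640)
new velocity v' = (-1.6680, 0.5053, -0.7947)
gyro term ω×Iω = (-0.0216, 0.0060, -0.0720)
(τ − ω×Iω)/I = (0.4400, -1.4333, 1.0800)
ω' = ω + α·dt = (-1.4648, -0.7147, 0.4864)
Hamilton product q⊗(0,ω) = (-0.4500000, -0.8606605, -0.2242642, 1.3328428)
q' = normalize(q + ½dt·q⊗(0,ω)) = (0.6876, -0.5332, 0.4899, 0.0532)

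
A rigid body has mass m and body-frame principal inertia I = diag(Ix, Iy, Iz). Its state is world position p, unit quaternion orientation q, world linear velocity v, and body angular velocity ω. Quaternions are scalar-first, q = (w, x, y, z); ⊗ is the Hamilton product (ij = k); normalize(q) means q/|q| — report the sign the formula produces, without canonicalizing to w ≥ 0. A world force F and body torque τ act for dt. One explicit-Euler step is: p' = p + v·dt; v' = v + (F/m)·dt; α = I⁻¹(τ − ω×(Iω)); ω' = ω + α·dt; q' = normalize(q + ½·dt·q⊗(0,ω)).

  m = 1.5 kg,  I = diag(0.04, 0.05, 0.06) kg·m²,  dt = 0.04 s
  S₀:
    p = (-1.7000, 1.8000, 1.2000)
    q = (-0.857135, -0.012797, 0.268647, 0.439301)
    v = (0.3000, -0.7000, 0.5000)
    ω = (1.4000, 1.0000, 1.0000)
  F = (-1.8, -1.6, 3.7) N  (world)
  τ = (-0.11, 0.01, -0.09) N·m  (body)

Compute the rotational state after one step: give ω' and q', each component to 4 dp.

angular accel α = (-3.0000, 0.7600, -1.7333)
ω + α·dt = (1.2800, 1.0304, 0.9307)
2q̇ = q⊗(0,ω) = (-0.6900322, -1.3706430, -0.2293166, -1.2460378)
q + ½dt·q⊗(0,ω), renormalized = (-0.8702, -0.0402, 0.2639, 0.4141)

ω' = (1.2800, 1.0304, 0.9307)
q' = (-0.8702, -0.0402, 0.2639, 0.4141)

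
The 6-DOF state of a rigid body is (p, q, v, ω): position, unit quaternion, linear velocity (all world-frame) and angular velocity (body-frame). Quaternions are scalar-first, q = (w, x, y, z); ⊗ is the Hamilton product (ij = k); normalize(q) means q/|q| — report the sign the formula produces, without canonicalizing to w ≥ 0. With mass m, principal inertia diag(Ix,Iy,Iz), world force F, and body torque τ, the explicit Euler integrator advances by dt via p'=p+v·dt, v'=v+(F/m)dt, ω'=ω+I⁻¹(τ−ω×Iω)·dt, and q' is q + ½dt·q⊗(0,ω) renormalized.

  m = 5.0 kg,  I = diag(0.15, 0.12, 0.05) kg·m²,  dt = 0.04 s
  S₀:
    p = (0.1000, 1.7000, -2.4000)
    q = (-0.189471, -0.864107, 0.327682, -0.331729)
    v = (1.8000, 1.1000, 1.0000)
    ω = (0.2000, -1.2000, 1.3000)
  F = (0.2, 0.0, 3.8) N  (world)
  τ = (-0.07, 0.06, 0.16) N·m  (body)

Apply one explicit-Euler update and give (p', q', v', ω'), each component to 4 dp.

a = F/m = (0.0400, 0.0000, 0.7600)
new position p' = (0.1720, 1.7440, -2.3600)
new velocity v' = (1.8016, 1.1000, 1.0304)
ω×(Iω) gyroscopic = (0.1092, 0.0260, 0.0072)
α = I⁻¹(τ − ω×Iω) = (-1.1947, 0.2833, 3.0560)
ω + α·dt = (0.1522, -1.1887, 1.4222)
q⊗(0,ω) = (0.9972875, -0.0099824, 1.2843585, 0.7250797)
updated quaternion q' = (-0.1694, -0.8638, 0.3531, -0.3170)

p' = (0.1720, 1.7440, -2.3600)
q' = (-0.1694, -0.8638, 0.3531, -0.3170)
v' = (1.8016, 1.1000, 1.0304)
ω' = (0.1522, -1.1887, 1.4222)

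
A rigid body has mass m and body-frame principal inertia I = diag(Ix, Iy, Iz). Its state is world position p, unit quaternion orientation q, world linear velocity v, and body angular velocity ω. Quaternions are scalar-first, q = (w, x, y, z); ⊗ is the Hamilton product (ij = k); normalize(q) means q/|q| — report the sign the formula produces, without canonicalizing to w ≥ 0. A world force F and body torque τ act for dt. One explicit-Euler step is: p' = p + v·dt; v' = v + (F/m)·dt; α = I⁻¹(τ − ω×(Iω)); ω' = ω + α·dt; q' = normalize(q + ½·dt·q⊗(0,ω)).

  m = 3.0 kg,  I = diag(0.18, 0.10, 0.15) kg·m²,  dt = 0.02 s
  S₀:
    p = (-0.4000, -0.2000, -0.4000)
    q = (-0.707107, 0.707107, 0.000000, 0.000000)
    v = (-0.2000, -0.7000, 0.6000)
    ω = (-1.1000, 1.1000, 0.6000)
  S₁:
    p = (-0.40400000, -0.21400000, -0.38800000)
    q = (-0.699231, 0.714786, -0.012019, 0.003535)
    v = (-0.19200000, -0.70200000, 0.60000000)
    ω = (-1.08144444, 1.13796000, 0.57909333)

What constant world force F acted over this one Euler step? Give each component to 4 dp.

F = (1.2000, -0.3000, 0.0000)

velocity change Δv = (0.00800000, -0.00200000, 0.00000000)
applied force F = (1.2000, -0.3000, 0.0000)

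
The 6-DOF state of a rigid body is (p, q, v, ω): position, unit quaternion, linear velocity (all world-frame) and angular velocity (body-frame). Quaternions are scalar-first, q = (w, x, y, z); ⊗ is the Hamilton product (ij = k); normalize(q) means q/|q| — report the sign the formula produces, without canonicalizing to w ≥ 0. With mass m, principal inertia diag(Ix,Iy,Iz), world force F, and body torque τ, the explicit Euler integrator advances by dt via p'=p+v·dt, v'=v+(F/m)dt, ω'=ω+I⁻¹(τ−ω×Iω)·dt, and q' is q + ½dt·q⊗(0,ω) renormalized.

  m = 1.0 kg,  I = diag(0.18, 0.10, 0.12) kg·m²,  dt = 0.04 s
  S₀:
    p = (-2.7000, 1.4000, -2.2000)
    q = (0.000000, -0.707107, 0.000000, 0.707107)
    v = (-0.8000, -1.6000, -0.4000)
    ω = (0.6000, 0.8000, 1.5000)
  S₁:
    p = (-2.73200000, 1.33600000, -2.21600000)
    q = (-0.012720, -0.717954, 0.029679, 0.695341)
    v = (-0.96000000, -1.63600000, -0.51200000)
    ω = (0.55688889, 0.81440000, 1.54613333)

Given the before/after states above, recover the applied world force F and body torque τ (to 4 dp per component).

F = (-4.0000, -0.9000, -2.8000)
τ = (-0.1700, 0.0900, 0.1000)

Δω = ω₁−ω₀ = (-0.04311111, 0.01440000, 0.04613333)
τ = I·(Δω/dt) + ω₀×(Iω₀) = (-0.1700, 0.0900, 0.1000)
velocity change Δv = (-0.16000000, -0.03600000, -0.11200000)
applied force F = (-4.0000, -0.9000, -2.8000)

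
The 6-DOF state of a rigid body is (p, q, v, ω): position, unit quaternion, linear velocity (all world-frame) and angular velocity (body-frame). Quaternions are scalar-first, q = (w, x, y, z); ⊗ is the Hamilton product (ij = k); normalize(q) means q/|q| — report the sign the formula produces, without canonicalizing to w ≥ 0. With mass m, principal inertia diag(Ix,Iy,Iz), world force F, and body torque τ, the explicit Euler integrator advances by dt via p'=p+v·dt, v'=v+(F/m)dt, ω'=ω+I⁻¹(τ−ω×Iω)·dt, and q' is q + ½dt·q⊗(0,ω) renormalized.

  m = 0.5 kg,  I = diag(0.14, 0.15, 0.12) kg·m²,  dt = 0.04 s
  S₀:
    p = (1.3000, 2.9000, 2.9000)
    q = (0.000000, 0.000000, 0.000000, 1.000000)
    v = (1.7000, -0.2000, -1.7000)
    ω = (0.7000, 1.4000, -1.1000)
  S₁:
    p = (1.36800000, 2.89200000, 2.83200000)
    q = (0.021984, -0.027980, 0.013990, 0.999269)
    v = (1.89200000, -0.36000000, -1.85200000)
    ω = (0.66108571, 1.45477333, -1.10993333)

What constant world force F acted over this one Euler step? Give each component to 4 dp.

F = (2.4000, -2.0000, -1.9000)

v₁ − v₀ = (0.19200000, -0.16000000, -0.15200000)
applied force F = (2.4000, -2.0000, -1.9000)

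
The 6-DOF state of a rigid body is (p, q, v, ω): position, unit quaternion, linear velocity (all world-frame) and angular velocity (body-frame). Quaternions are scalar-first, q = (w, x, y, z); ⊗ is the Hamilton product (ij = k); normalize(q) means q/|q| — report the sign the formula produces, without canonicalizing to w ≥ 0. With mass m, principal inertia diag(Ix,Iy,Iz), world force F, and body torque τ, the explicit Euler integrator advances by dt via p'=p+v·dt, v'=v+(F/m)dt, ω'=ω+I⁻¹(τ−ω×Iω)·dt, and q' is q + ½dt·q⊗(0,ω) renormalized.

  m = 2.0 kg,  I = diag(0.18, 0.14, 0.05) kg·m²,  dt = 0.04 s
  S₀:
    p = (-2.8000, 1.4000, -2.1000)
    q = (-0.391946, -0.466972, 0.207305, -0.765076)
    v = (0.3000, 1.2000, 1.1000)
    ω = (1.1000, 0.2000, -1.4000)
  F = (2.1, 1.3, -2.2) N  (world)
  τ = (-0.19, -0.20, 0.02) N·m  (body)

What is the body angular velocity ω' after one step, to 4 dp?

angular accel α = (-1.1956, 0.0014, 0.5760)
new body rate ω' = (1.0522, 0.2001, -1.3770)

ω' = (1.0522, 0.2001, -1.3770)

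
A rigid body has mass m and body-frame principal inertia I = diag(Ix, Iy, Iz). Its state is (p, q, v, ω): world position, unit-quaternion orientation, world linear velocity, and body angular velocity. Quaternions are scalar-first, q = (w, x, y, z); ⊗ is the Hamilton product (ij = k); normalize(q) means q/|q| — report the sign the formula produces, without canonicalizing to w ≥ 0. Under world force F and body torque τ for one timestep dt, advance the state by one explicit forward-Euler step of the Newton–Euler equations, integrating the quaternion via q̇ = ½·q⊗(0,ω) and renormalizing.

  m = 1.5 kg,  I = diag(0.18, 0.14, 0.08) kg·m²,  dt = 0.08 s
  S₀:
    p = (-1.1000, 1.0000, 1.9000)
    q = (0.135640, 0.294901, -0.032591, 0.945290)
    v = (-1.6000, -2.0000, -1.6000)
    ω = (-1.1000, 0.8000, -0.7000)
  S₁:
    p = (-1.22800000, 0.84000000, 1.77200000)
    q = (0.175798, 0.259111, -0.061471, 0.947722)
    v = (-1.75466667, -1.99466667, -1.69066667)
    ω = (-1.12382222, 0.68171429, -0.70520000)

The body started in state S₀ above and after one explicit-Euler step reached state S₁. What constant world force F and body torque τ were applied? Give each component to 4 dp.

F = (-2.9000, 0.1000, -1.7000)
τ = (-0.0200, -0.1300, 0.0300)

velocity change Δv = (-0.15466667, 0.00533333, -0.09066667)
applied force F = (-2.9000, 0.1000, -1.7000)
ω₁ − ω₀ = (-0.02382222, -0.11828571, -0.00520000)
applied torque τ = (-0.0200, -0.1300, 0.0300)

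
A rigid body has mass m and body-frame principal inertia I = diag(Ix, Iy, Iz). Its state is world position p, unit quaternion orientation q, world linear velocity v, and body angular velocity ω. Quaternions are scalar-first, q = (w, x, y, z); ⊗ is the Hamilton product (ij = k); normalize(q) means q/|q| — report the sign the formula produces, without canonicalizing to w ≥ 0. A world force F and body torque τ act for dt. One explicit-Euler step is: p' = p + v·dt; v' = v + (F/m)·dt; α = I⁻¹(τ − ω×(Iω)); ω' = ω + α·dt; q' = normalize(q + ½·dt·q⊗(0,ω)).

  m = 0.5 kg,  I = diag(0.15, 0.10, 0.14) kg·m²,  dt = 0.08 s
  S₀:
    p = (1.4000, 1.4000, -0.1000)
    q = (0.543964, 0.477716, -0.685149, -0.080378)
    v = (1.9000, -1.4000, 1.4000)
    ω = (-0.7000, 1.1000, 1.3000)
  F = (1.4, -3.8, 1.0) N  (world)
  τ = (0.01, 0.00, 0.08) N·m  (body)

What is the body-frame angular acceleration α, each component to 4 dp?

ω×(Iω) gyroscopic = (0.0572, -0.0091, 0.0385)
α = I⁻¹(τ − ω×Iω) = (-0.3147, 0.0910, 0.2964)

α = (-0.3147, 0.0910, 0.2964)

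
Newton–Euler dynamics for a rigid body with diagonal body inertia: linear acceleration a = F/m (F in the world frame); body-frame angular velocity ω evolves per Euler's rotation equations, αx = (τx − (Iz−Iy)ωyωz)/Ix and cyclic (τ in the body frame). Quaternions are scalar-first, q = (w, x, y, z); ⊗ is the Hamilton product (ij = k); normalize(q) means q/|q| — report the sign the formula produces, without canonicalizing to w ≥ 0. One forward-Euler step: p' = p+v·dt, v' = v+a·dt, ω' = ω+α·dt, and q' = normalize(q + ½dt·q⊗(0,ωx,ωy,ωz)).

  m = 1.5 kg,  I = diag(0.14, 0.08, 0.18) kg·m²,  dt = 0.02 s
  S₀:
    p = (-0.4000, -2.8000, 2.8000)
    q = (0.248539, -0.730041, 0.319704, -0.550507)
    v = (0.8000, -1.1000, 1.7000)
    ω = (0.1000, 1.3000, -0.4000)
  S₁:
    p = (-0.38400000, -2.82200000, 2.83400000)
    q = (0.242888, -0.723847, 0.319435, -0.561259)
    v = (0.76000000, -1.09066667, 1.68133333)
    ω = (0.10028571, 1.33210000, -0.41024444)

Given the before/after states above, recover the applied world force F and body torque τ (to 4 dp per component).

F = (-3.0000, 0.7000, -1.4000)
τ = (-0.0500, 0.1300, -0.1000)

ω₁ − ω₀ = (0.00028571, 0.03210000, -0.01024444)
gyro term ω₀×Iω₀ = (-0.0520, 0.0016, -0.0078)
τ = I·(Δω/dt) + ω₀×(Iω₀) = (-0.0500, 0.1300, -0.1000)
v₁ − v₀ = (-0.04000000, 0.00933333, -0.01866667)
applied force F = (-3.0000, 0.7000, -1.4000)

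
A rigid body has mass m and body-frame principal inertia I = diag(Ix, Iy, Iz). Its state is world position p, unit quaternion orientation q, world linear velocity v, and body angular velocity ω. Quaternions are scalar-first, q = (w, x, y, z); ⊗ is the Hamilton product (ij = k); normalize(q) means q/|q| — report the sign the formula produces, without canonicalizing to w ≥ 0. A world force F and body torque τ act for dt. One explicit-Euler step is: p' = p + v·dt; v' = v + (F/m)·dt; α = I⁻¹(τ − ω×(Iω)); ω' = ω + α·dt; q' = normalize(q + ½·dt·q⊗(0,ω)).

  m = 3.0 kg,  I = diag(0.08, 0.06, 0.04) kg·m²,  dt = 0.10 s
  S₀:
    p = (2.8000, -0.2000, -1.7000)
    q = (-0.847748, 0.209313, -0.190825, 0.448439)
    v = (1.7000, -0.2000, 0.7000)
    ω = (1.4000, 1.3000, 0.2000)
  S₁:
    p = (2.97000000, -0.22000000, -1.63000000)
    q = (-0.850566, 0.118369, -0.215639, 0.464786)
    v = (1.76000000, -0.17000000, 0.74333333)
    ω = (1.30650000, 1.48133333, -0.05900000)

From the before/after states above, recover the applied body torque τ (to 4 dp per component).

τ = (-0.0800, 0.1200, -0.1400)

rate change Δω = (-0.09350000, 0.18133333, -0.25900000)
I·α + gyro = (-0.0800, 0.1200, -0.1400)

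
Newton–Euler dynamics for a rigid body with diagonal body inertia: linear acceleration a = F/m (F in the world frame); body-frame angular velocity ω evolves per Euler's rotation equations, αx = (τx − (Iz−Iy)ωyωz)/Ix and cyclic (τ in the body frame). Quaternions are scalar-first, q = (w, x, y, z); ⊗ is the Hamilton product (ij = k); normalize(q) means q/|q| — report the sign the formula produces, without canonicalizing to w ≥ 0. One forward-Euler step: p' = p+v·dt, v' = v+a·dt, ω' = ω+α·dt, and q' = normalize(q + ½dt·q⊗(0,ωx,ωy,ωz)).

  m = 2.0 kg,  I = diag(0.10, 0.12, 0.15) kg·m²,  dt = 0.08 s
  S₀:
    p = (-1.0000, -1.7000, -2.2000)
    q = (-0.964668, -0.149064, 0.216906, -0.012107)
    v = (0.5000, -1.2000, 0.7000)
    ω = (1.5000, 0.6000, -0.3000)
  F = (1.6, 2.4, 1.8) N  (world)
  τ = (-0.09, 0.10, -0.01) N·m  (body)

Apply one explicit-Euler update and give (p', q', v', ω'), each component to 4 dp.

a = (0.8000, 1.2000, 0.9000)
p' = p + v·dt = (-0.9600, -1.7960, -2.1440)
v + (F/m)dt = (0.5640, -1.1040, 0.7720)
gyro term ω×Iω = (-0.0054, 0.0225, 0.0180)
angular accel α = (-0.8460, 0.6458, -0.1867)
ω' = ω + α·dt = (1.4323, 0.6517, -0.3149)
Hamilton product q⊗(0,ω) = (0.0898203, -1.5048096, -0.6416805, -0.1253970)
updated quaternion q' = (-0.9590, -0.2088, 0.1908, -0.0171)

p' = (-0.9600, -1.7960, -2.1440)
q' = (-0.9590, -0.2088, 0.1908, -0.0171)
v' = (0.5640, -1.1040, 0.7720)
ω' = (1.4323, 0.6517, -0.3149)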